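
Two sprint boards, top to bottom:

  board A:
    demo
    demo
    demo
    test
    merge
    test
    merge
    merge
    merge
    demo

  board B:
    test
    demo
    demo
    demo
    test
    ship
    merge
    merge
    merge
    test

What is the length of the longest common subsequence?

7

One common subsequence of length 7: demo [1,2] → demo [2,3] → demo [3,4] → test [4,5] → merge [5,7] → merge [7,8] → merge [8,9], and the DP table's final entry dp[10][10] is also 7, so no common subsequence is longer.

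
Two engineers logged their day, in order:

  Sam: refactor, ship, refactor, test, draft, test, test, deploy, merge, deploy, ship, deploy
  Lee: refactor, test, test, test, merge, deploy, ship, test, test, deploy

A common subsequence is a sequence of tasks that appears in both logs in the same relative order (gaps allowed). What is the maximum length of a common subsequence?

Taking refactor [3,1], test [4,2], test [6,3], test [7,4], merge [9,5], deploy [10,6], ship [11,7], deploy [12,10] gives a common subsequence of length 8. The LCS DP gives dp[12][10] = 8, so this is optimal.

8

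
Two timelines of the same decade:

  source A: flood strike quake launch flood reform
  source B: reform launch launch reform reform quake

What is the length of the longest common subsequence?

Match launch [4,3]; then reform [6,5] — 2 events in the same relative order in both. The LCS DP gives dp[6][6] = 2, so this is optimal.

2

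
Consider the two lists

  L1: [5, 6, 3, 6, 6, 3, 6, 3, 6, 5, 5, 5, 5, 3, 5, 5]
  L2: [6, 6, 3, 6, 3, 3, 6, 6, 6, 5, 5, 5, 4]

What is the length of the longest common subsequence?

One common subsequence of length 9: 6 (L1 #2, L2 #2), then 3 (L1 #3, L2 #3), then 6 (L1 #4, L2 #4), then 6 (L1 #5, L2 #7), then 6 (L1 #7, L2 #8), then 6 (L1 #9, L2 #9), then 5 (L1 #10, L2 #10), then 5 (L1 #11, L2 #11), then 5 (L1 #12, L2 #12). Since dp[16][13] = 9, nothing longer is possible.

9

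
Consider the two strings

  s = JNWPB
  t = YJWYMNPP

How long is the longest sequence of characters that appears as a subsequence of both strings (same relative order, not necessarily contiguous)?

Let dp[i][j] be the LCS length of the first i characters of s and the first j characters of t. dp[i][j] = dp[i-1][j-1]+1 when the i-th and j-th characters match, else max(dp[i-1][j], dp[i][j-1]).
    ·  Y  J  W  Y  M  N  P  P
 ·  0  0  0  0  0  0  0  0  0
 J  0  0  1  1  1  1  1  1  1
 N  0  0  1  1  1  1  2  2  2
 W  0  0  1  2  2  2  2  2  2
 P  0  0  1  2  2  2  2  3  3
 B  0  0  1  2  2  2  2  3  3
dp[5][8] = 3. One LCS (by backtracking along matches): JNP.

3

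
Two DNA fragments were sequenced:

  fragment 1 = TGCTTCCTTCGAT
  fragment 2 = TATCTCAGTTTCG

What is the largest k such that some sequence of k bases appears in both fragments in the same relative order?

8

Match T at fragment 1[1]=fragment 2[3], C at fragment 1[3]=fragment 2[4], T at fragment 1[4]=fragment 2[5], T at fragment 1[5]=fragment 2[9], T at fragment 1[8]=fragment 2[10], T at fragment 1[9]=fragment 2[11], C at fragment 1[10]=fragment 2[12], G at fragment 1[11]=fragment 2[13] — 8 bases in the same relative order in both. dp[13][13] = 8 confirms this is the maximum.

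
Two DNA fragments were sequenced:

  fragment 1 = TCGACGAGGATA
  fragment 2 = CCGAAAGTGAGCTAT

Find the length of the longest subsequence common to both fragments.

One common subsequence of length 9: C [2,2] → G [3,3] → A [4,5] → A [7,6] → G [8,7] → G [9,9] → A [10,10] → T [11,13] → A [12,14]. dp[12][15] = 9 confirms this is the maximum.

9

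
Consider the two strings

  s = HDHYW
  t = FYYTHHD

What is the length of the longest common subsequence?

2

Taking H at s[1]=t[6], D at s[2]=t[7] gives a common subsequence of length 2. Since dp[5][7] = 2, nothing longer is possible.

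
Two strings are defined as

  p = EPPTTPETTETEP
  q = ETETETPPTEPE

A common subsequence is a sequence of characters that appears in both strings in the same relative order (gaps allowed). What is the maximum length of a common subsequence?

Taking E (p #1, q #1), T (p #4, q #2), T (p #5, q #4), E (p #7, q #5), T (p #8, q #6), T (p #9, q #9), E (p #10, q #10), E (p #12, q #12) gives a common subsequence of length 8, and the DP table's final entry dp[13][12] is also 8, so no common subsequence is longer.

8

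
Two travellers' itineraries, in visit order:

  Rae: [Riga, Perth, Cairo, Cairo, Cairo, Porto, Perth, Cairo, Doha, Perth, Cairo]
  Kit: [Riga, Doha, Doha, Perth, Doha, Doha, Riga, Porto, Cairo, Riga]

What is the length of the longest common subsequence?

4

One common subsequence of length 4: Riga (Rae #1, Kit #1); then Perth (Rae #2, Kit #4); then Porto (Rae #6, Kit #8); then Cairo (Rae #8, Kit #9). dp[11][10] = 4 confirms this is the maximum.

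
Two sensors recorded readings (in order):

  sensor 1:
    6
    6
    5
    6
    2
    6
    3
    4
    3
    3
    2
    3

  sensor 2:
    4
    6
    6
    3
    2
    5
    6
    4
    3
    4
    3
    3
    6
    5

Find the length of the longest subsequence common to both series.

8

Taking 6 (sensor 1 #1, sensor 2 #2) → 6 (sensor 1 #2, sensor 2 #3) → 5 (sensor 1 #3, sensor 2 #6) → 6 (sensor 1 #4, sensor 2 #7) → 3 (sensor 1 #7, sensor 2 #9) → 4 (sensor 1 #8, sensor 2 #10) → 3 (sensor 1 #9, sensor 2 #11) → 3 (sensor 1 #10, sensor 2 #12) gives a common subsequence of length 8. dp[12][14] = 8 confirms this is the maximum.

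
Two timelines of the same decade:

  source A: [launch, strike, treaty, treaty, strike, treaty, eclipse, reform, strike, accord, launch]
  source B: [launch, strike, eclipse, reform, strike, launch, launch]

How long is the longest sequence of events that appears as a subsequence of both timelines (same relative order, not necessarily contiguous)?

6

Match launch at source A[1]=source B[1], then strike at source A[5]=source B[2], then eclipse at source A[7]=source B[3], then reform at source A[8]=source B[4], then strike at source A[9]=source B[5], then launch at source A[11]=source B[7] — 6 events in the same relative order in both. dp[11][7] = 6 confirms this is the maximum.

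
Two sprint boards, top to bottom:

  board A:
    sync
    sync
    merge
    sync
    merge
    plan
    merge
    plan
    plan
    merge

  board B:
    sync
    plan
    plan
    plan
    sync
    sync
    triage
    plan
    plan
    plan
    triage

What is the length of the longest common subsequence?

Taking sync [1,1], then sync [2,5], then sync [4,6], then plan [6,8], then plan [8,9], then plan [9,10] gives a common subsequence of length 6. dp[10][11] = 6 confirms this is the maximum.

6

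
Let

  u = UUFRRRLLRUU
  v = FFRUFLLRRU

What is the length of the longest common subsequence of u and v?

One common subsequence of length 6: U (u #2, v #4), then F (u #3, v #5), then L (u #7, v #6), then L (u #8, v #7), then R (u #9, v #9), then U (u #11, v #10). dp[11][10] = 6 confirms this is the maximum.

6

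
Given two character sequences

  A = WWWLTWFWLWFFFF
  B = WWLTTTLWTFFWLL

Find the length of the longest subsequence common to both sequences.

Taking W [2,1], then W [3,2], then L [4,3], then T [5,6], then W [6,8], then F [7,11], then W [8,12], then L [9,14] gives a common subsequence of length 8. Since dp[14][14] = 8, nothing longer is possible.

8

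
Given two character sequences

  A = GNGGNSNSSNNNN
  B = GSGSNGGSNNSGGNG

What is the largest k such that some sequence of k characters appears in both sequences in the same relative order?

8

One common subsequence of length 8: G (A #1, B #3); then N (A #2, B #5); then G (A #3, B #6); then G (A #4, B #7); then N (A #5, B #9); then N (A #7, B #10); then S (A #8, B #11); then N (A #10, B #14). dp[13][15] = 8 confirms this is the maximum.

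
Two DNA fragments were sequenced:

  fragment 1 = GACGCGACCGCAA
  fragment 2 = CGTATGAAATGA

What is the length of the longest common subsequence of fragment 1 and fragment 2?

6

Taking G [1,2] → A [2,4] → G [4,6] → A [7,9] → G [10,11] → A [13,12] gives a common subsequence of length 6. The LCS DP gives dp[13][12] = 6, so this is optimal.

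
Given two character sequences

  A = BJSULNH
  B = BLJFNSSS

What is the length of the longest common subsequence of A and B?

3

Match B at A[1]=B[1], J at A[2]=B[3], S at A[3]=B[8] — 3 characters in the same relative order in both. Since dp[7][8] = 3, nothing longer is possible.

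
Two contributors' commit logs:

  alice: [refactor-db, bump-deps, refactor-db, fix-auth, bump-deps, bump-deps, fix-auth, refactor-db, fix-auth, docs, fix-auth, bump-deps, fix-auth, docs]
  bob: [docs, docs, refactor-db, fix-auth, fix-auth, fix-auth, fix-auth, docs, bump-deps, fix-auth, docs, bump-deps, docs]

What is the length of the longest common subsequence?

One common subsequence of length 8: refactor-db at alice[1]=bob[3], fix-auth at alice[4]=bob[5], fix-auth at alice[7]=bob[6], fix-auth at alice[9]=bob[7], docs at alice[10]=bob[8], fix-auth at alice[11]=bob[10], bump-deps at alice[12]=bob[12], docs at alice[14]=bob[13]. dp[14][13] = 8 confirms this is the maximum.

8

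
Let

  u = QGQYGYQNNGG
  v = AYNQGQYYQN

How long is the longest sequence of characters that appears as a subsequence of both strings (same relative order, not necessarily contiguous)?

Taking Q [1,4] → G [2,5] → Q [3,6] → Y [4,7] → Y [6,8] → Q [7,9] → N [9,10] gives a common subsequence of length 7. Since dp[11][10] = 7, nothing longer is possible.

7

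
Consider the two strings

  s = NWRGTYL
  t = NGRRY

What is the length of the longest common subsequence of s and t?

3

Pick N (s #1, t #1); then R (s #3, t #4); then Y (s #6, t #5); all 3 characters appear in both, in order. The LCS DP gives dp[7][5] = 3, so this is optimal.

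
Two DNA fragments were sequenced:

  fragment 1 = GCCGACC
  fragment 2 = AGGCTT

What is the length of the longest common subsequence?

One common subsequence of length 3: G (fragment 1 #1, fragment 2 #2); then G (fragment 1 #4, fragment 2 #3); then C (fragment 1 #6, fragment 2 #4). The LCS DP gives dp[7][6] = 3, so this is optimal.

3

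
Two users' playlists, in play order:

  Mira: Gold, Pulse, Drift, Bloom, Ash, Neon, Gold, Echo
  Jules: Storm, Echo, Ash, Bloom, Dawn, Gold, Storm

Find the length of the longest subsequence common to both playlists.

Pick Bloom (Mira #4, Jules #4); then Gold (Mira #7, Jules #6); all 2 songs appear in both, in order, and the DP table's final entry dp[8][7] is also 2, so no common subsequence is longer.

2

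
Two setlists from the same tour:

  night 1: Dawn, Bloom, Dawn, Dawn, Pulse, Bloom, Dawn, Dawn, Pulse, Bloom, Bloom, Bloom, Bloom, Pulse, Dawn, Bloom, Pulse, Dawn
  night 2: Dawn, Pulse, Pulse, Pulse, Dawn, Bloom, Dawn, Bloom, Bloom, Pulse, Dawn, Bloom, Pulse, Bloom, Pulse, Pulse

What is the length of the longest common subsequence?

Match Dawn (night 1 #1, night 2 #1) → Dawn (night 1 #4, night 2 #5) → Bloom (night 1 #6, night 2 #6) → Dawn (night 1 #8, night 2 #7) → Bloom (night 1 #10, night 2 #8) → Bloom (night 1 #11, night 2 #9) → Bloom (night 1 #12, night 2 #12) → Bloom (night 1 #13, night 2 #14) → Pulse (night 1 #14, night 2 #15) → Pulse (night 1 #17, night 2 #16) — 10 songs in the same relative order in both, and the DP table's final entry dp[18][16] is also 10, so no common subsequence is longer.

10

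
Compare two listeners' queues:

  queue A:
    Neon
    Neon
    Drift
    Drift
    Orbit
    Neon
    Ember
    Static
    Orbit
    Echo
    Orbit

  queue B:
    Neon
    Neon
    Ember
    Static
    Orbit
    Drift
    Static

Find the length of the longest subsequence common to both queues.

5

Pick Neon [2,1], then Neon [6,2], then Ember [7,3], then Static [8,4], then Orbit [9,5]; all 5 songs appear in both, in order. The LCS DP gives dp[11][7] = 5, so this is optimal.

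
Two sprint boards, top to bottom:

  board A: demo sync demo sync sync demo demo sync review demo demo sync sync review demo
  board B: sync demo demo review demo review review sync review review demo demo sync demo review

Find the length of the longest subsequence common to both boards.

Match sync [2,1] → demo [3,2] → demo [6,3] → demo [7,5] → sync [8,8] → review [9,10] → demo [10,11] → demo [11,12] → sync [12,13] → review [14,15] — 10 tasks in the same relative order in both. Since dp[15][15] = 10, nothing longer is possible.

10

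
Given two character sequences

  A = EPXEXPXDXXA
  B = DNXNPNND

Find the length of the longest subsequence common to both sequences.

3

Let dp[i][j] be the LCS length of the first i characters of A and the first j characters of B. dp[i][j] = dp[i-1][j-1]+1 when the i-th and j-th characters match, else max(dp[i-1][j], dp[i][j-1]).
    ·  D  N  X  N  P  N  N  D
 ·  0  0  0  0  0  0  0  0  0
 E  0  0  0  0  0  0  0  0  0
 P  0  0  0  0  0  1  1  1  1
 X  0  0  0  1  1  1  1  1  1
 E  0  0  0  1  1  1  1  1  1
 X  0  0  0  1  1  1  1  1  1
 P  0  0  0  1  1  2  2  2  2
 X  0  0  0  1  1  2  2  2  2
 D  0  1  1  1  1  2  2  2  3
 X  0  1  1  2  2  2  2  2  3
 X  0  1  1  2  2  2  2  2  3
 A  0  1  1  2  2  2  2  2  3
dp[11][8] = 3. One LCS (by backtracking along matches): XPD.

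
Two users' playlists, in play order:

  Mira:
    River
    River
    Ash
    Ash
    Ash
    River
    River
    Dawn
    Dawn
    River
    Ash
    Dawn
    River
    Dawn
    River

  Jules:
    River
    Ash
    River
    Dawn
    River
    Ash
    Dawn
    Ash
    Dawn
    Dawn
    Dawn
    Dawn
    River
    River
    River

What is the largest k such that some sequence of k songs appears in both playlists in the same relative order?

One common subsequence of length 9: River [1,3], River [2,5], Ash [3,6], Ash [4,8], Dawn [8,11], Dawn [9,12], River [10,13], River [13,14], River [15,15]. The LCS DP gives dp[15][15] = 9, so this is optimal.

9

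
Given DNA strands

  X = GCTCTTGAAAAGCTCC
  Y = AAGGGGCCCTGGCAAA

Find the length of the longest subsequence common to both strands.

Taking G [1,6]; then C [2,8]; then C [4,9]; then T [5,10]; then G [7,12]; then A [9,14]; then A [10,15]; then A [11,16] gives a common subsequence of length 8. Since dp[16][16] = 8, nothing longer is possible.

8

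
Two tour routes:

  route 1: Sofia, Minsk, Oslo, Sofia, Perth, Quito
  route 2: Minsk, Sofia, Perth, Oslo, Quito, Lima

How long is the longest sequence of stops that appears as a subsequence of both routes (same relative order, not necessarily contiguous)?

Match Minsk [2,1], then Sofia [4,2], then Perth [5,3], then Quito [6,5] — 4 stops in the same relative order in both. The LCS DP gives dp[6][6] = 4, so this is optimal.

4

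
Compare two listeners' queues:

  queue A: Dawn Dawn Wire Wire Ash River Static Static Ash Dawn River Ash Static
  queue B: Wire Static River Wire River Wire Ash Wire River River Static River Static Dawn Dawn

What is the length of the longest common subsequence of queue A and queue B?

7

Match Wire (queue A #3, queue B #4), then Wire (queue A #4, queue B #6), then Ash (queue A #5, queue B #7), then River (queue A #6, queue B #10), then Static (queue A #7, queue B #11), then Static (queue A #8, queue B #13), then Dawn (queue A #10, queue B #15) — 7 songs in the same relative order in both. The LCS DP gives dp[13][15] = 7, so this is optimal.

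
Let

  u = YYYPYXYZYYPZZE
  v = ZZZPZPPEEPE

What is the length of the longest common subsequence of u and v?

4

Taking P [4,4] → Z [8,5] → P [11,10] → E [14,11] gives a common subsequence of length 4. Since dp[14][11] = 4, nothing longer is possible.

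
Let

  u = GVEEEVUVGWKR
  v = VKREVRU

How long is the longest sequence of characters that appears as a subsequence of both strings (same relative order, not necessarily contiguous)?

Let dp[i][j] be the LCS length of the first i characters of u and the first j characters of v. dp[i][j] = dp[i-1][j-1]+1 when the i-th and j-th characters match, else max(dp[i-1][j], dp[i][j-1]).
    ·  V  K  R  E  V  R  U
 ·  0  0  0  0  0  0  0  0
 G  0  0  0  0  0  0  0  0
 V  0  1  1  1  1  1  1  1
 E  0  1  1  1  2  2  2  2
 E  0  1  1  1  2  2  2  2
 E  0  1  1  1  2  2  2  2
 V  0  1  1  1  2  3  3  3
 U  0  1  1  1  2  3  3  4
 V  0  1  1  1  2  3  3  4
 G  0  1  1  1  2  3  3  4
 W  0  1  1  1  2  3  3  4
 K  0  1  2  2  2  3  3  4
 R  0  1  2  3  3  3  4  4
dp[12][7] = 4. One LCS (by backtracking along matches): VEVU.

4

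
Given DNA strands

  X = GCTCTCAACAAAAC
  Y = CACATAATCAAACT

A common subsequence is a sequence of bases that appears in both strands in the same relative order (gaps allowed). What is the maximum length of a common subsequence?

10

Taking C (X #2, Y #1), then C (X #4, Y #3), then T (X #5, Y #5), then A (X #7, Y #6), then A (X #8, Y #7), then C (X #9, Y #9), then A (X #11, Y #10), then A (X #12, Y #11), then A (X #13, Y #12), then C (X #14, Y #13) gives a common subsequence of length 10. The LCS DP gives dp[14][14] = 10, so this is optimal.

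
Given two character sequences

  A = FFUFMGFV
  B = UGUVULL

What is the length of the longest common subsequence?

3

Let dp[i][j] be the LCS length of the first i characters of A and the first j characters of B. dp[i][j] = dp[i-1][j-1]+1 when the i-th and j-th characters match, else max(dp[i-1][j], dp[i][j-1]).
    ·  U  G  U  V  U  L  L
 ·  0  0  0  0  0  0  0  0
 F  0  0  0  0  0  0  0  0
 F  0  0  0  0  0  0  0  0
 U  0  1  1  1  1  1  1  1
 F  0  1  1  1  1  1  1  1
 M  0  1  1  1  1  1  1  1
 G  0  1  2  2  2  2  2  2
 F  0  1  2  2  2  2  2  2
 V  0  1  2  2  3  3  3  3
dp[8][7] = 3. One LCS (by backtracking along matches): UGV.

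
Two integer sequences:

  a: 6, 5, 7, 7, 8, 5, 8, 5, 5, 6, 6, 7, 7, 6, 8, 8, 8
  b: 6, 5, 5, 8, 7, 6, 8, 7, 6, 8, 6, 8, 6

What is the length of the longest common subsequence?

9

Taking 6 at a[1]=b[1]; then 5 at a[2]=b[2]; then 5 at a[6]=b[3]; then 8 at a[7]=b[4]; then 6 at a[10]=b[6]; then 7 at a[13]=b[8]; then 6 at a[14]=b[9]; then 8 at a[15]=b[10]; then 8 at a[16]=b[12] gives a common subsequence of length 9, and the DP table's final entry dp[17][13] is also 9, so no common subsequence is longer.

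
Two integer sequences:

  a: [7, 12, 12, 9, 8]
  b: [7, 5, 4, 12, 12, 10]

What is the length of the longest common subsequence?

One common subsequence of length 3: 7 (a #1, b #1); then 12 (a #2, b #4); then 12 (a #3, b #5), and the DP table's final entry dp[5][6] is also 3, so no common subsequence is longer.

3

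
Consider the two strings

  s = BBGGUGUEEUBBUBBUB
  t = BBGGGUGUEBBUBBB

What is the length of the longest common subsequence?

One common subsequence of length 14: B [1,1]; then B [2,2]; then G [3,4]; then G [4,5]; then U [5,6]; then G [6,7]; then U [7,8]; then E [9,9]; then B [11,10]; then B [12,11]; then U [13,12]; then B [14,13]; then B [15,14]; then B [17,15]. The LCS DP gives dp[17][15] = 14, so this is optimal.

14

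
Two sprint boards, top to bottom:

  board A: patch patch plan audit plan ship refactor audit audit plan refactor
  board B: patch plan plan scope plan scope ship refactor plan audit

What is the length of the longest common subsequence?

6

Taking patch at board A[1]=board B[1], then plan at board A[3]=board B[3], then plan at board A[5]=board B[5], then ship at board A[6]=board B[7], then refactor at board A[7]=board B[8], then audit at board A[9]=board B[10] gives a common subsequence of length 6. dp[11][10] = 6 confirms this is the maximum.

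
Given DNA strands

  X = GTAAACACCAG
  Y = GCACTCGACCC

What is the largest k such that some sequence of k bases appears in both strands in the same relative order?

6

Taking G [1,1] → T [2,5] → A [5,8] → C [6,9] → C [8,10] → C [9,11] gives a common subsequence of length 6. The LCS DP gives dp[11][11] = 6, so this is optimal.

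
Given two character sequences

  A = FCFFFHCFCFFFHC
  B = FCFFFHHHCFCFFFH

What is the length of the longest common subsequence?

13

Match F at A[1]=B[1] → C at A[2]=B[2] → F at A[3]=B[3] → F at A[4]=B[4] → F at A[5]=B[5] → H at A[6]=B[8] → C at A[7]=B[9] → F at A[8]=B[10] → C at A[9]=B[11] → F at A[10]=B[12] → F at A[11]=B[13] → F at A[12]=B[14] → H at A[13]=B[15] — 13 characters in the same relative order in both. The LCS DP gives dp[14][15] = 13, so this is optimal.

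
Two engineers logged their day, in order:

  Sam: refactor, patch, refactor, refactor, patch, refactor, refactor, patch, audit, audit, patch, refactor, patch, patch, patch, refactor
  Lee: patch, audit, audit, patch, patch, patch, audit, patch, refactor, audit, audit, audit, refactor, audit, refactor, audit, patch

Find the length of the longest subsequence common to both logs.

8

One common subsequence of length 8: patch at Sam[8]=Lee[1]; then audit at Sam[9]=Lee[2]; then audit at Sam[10]=Lee[3]; then patch at Sam[11]=Lee[4]; then patch at Sam[13]=Lee[5]; then patch at Sam[14]=Lee[6]; then patch at Sam[15]=Lee[8]; then refactor at Sam[16]=Lee[15]. Since dp[16][17] = 8, nothing longer is possible.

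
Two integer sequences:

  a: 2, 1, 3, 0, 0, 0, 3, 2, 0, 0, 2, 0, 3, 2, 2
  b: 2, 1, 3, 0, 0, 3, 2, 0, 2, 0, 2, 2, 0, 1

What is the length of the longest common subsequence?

12

Match 2 (a #1, b #1), 1 (a #2, b #2), 3 (a #3, b #3), 0 (a #5, b #4), 0 (a #6, b #5), 3 (a #7, b #6), 2 (a #8, b #7), 0 (a #10, b #8), 2 (a #11, b #9), 0 (a #12, b #10), 2 (a #14, b #11), 2 (a #15, b #12) — 12 values in the same relative order in both. The LCS DP gives dp[15][14] = 12, so this is optimal.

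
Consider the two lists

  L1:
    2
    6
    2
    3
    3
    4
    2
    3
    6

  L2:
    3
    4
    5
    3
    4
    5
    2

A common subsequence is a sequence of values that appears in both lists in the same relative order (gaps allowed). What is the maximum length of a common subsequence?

Pick 3 (L1 #4, L2 #1) → 3 (L1 #5, L2 #4) → 4 (L1 #6, L2 #5) → 2 (L1 #7, L2 #7); all 4 values appear in both, in order. Since dp[9][7] = 4, nothing longer is possible.

4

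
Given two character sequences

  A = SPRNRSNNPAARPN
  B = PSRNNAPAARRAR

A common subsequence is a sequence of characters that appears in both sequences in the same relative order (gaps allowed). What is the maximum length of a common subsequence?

8

Pick S at A[1]=B[2] → R at A[3]=B[3] → N at A[4]=B[4] → N at A[7]=B[5] → P at A[9]=B[7] → A at A[10]=B[9] → A at A[11]=B[12] → R at A[12]=B[13]; all 8 characters appear in both, in order. The LCS DP gives dp[14][13] = 8, so this is optimal.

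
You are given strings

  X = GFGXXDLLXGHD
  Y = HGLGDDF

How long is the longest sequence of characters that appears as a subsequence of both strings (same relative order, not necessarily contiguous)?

Match G at X[1]=Y[2] → G at X[3]=Y[4] → D at X[6]=Y[5] → D at X[12]=Y[6] — 4 characters in the same relative order in both, and the DP table's final entry dp[12][7] is also 4, so no common subsequence is longer.

4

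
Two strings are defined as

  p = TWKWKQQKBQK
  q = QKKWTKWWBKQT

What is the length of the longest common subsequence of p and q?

5

Match T at p[1]=q[5], W at p[2]=q[7], W at p[4]=q[8], K at p[5]=q[10], Q at p[6]=q[11] — 5 characters in the same relative order in both, and the DP table's final entry dp[11][12] is also 5, so no common subsequence is longer.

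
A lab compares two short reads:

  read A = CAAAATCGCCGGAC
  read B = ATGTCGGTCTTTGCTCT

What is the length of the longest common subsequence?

7

Taking A at read A[2]=read B[1] → T at read A[6]=read B[4] → C at read A[7]=read B[5] → G at read A[8]=read B[7] → C at read A[9]=read B[9] → C at read A[10]=read B[14] → C at read A[14]=read B[16] gives a common subsequence of length 7. dp[14][17] = 7 confirms this is the maximum.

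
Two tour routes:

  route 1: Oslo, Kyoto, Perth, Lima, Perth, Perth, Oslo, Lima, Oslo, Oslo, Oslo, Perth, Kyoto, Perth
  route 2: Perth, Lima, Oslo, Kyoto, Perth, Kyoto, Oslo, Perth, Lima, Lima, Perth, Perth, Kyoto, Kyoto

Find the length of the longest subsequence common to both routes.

One common subsequence of length 7: Oslo [1,3], then Kyoto [2,6], then Perth [3,8], then Lima [4,10], then Perth [5,11], then Perth [6,12], then Kyoto [13,14]. The LCS DP gives dp[14][14] = 7, so this is optimal.

7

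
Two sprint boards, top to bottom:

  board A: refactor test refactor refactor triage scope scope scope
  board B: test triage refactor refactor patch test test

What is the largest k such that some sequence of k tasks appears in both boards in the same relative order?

3

One common subsequence of length 3: test (board A #2, board B #1), then refactor (board A #3, board B #3), then refactor (board A #4, board B #4), and the DP table's final entry dp[8][7] is also 3, so no common subsequence is longer.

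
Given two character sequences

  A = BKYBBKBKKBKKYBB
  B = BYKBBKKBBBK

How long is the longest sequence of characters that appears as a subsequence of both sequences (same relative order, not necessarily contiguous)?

9

Match B (A #1, B #1), K (A #2, B #3), B (A #5, B #4), B (A #7, B #5), K (A #8, B #6), K (A #9, B #7), B (A #10, B #8), B (A #14, B #9), B (A #15, B #10) — 9 characters in the same relative order in both, and the DP table's final entry dp[15][11] is also 9, so no common subsequence is longer.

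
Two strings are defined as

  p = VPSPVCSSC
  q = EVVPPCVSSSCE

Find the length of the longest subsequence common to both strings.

Let dp[i][j] be the LCS length of the first i characters of p and the first j characters of q. dp[i][j] = dp[i-1][j-1]+1 when the i-th and j-th characters match, else max(dp[i-1][j], dp[i][j-1]).
    ·  E  V  V  P  P  C  V  S  S  S  C  E
 ·  0  0  0  0  0  0  0  0  0  0  0  0  0
 V  0  0  1  1  1  1  1  1  1  1  1  1  1
 P  0  0  1  1  2  2  2  2  2  2  2  2  2
 S  0  0  1  1  2  2  2  2  3  3  3  3  3
 P  0  0  1  1  2  3  3  3  3  3  3  3  3
 V  0  0  1  2  2  3  3  4  4  4  4  4  4
 C  0  0  1  2  2  3  4  4  4  4  4  5  5
 S  0  0  1  2  2  3  4  4  5  5  5  5  5
 S  0  0  1  2  2  3  4  4  5  6  6  6  6
 C  0  0  1  2  2  3  4  4  5  6  6  7  7
dp[9][12] = 7. One LCS (by backtracking along matches): VPPVSSC.

7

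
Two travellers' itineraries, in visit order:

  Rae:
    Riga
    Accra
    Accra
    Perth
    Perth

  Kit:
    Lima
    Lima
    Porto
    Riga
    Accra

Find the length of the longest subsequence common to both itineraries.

2

Match Riga [1,4] → Accra [3,5] — 2 stops in the same relative order in both. The LCS DP gives dp[5][5] = 2, so this is optimal.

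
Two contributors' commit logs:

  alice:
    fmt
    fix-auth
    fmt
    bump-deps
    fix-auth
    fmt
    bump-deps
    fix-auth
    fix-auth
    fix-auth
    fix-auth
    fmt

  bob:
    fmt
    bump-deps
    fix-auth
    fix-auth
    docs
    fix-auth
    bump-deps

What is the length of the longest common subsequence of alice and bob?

Pick fmt (alice #3, bob #1); then bump-deps (alice #4, bob #2); then fix-auth (alice #5, bob #3); then fix-auth (alice #8, bob #4); then fix-auth (alice #9, bob #6); all 5 commits appear in both, in order. dp[12][7] = 5 confirms this is the maximum.

5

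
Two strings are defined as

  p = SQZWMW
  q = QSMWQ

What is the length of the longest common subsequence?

Taking S [1,2] → M [5,3] → W [6,4] gives a common subsequence of length 3, and the DP table's final entry dp[6][5] is also 3, so no common subsequence is longer.

3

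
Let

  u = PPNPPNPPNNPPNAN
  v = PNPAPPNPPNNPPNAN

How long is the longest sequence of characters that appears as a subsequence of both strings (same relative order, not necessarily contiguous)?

14

Match P [1,1] → P [2,3] → P [4,5] → P [5,6] → N [6,7] → P [7,8] → P [8,9] → N [9,10] → N [10,11] → P [11,12] → P [12,13] → N [13,14] → A [14,15] → N [15,16] — 14 characters in the same relative order in both. The LCS DP gives dp[15][16] = 14, so this is optimal.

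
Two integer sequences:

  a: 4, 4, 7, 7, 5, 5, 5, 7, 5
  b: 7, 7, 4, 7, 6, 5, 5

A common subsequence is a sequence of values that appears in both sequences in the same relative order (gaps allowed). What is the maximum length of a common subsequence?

4

Let dp[i][j] be the LCS length of the first i values of a and the first j values of b. dp[i][j] = dp[i-1][j-1]+1 when the i-th and j-th values match, else max(dp[i-1][j], dp[i][j-1]).
    ·  7  7  4  7  6  5  5
 ·  0  0  0  0  0  0  0  0
 4  0  0  0  1  1  1  1  1
 4  0  0  0  1  1  1  1  1
 7  0  1  1  1  2  2  2  2
 7  0  1  2  2  2  2  2  2
 5  0  1  2  2  2  2  3  3
 5  0  1  2  2  2  2  3  4
 5  0  1  2  2  2  2  3  4
 7  0  1  2  2  3  3  3  4
 5  0  1  2  2  3  3  4  4
dp[9][7] = 4. One LCS (by backtracking along matches): 4, 7, 5, 5.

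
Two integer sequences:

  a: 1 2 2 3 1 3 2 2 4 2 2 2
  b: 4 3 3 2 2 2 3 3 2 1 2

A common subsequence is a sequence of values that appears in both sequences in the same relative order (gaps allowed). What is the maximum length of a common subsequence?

Let dp[i][j] be the LCS length of the first i values of a and the first j values of b. dp[i][j] = dp[i-1][j-1]+1 when the i-th and j-th values match, else max(dp[i-1][j], dp[i][j-1]).
    ·  4  3  3  2  2  2  3  3  2  1  2
 ·  0  0  0  0  0  0  0  0  0  0  0  0
 1  0  0  0  0  0  0  0  0  0  0  1  1
 2  0  0  0  0  1  1  1  1  1  1  1  2
 2  0  0  0  0  1  2  2  2  2  2  2  2
 3  0  0  1  1  1  2  2  3  3  3  3  3
 1  0  0  1  1  1  2  2  3  3  3  4  4
 3  0  0  1  2  2  2  2  3  4  4  4  4
 2  0  0  1  2  3  3  3  3  4  5  5  5
 2  0  0  1  2  3  4  4  4  4  5  5  6
 4  0  1  1  2  3  4  4  4  4  5  5  6
 2  0  1  1  2  3  4  5  5  5  5  5  6
 2  0  1  1  2  3  4  5  5  5  6  6  6
 2  0  1  1  2  3  4  5  5  5  6  6  7
dp[12][11] = 7. One LCS (by backtracking along matches): 3, 3, 2, 2, 2, 2, 2.

7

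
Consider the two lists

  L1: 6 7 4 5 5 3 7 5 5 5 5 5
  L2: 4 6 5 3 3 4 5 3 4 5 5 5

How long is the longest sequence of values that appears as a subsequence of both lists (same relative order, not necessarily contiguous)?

7

Let dp[i][j] be the LCS length of the first i values of L1 and the first j values of L2. dp[i][j] = dp[i-1][j-1]+1 when the i-th and j-th values match, else max(dp[i-1][j], dp[i][j-1]).
    ·  4  6  5  3  3  4  5  3  4  5  5  5
 ·  0  0  0  0  0  0  0  0  0  0  0  0  0
 6  0  0  1  1  1  1  1  1  1  1  1  1  1
 7  0  0  1  1  1  1  1  1  1  1  1  1  1
 4  0  1  1  1  1  1  2  2  2  2  2  2  2
 5  0  1  1  2  2  2  2  3  3  3  3  3  3
 5  0  1  1  2  2  2  2  3  3  3  4  4  4
 3  0  1  1  2  3  3  3  3  4  4  4  4  4
 7  0  1  1  2  3  3  3  3  4  4  4  4  4
 5  0  1  1  2  3  3  3  4  4  4  5  5  5
 5  0  1  1  2  3  3  3  4  4  4  5  6  6
 5  0  1  1  2  3  3  3  4  4  4  5  6  7
 5  0  1  1  2  3  3  3  4  4  4  5  6  7
 5  0  1  1  2  3  3  3  4  4  4  5  6  7
dp[12][12] = 7. One LCS (by backtracking along matches): 6, 4, 5, 3, 5, 5, 5.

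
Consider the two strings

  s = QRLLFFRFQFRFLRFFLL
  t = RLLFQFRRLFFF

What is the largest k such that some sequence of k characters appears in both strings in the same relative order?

Taking R [2,1] → L [3,2] → L [4,3] → F [5,4] → F [6,6] → R [7,7] → R [11,8] → F [12,10] → F [15,11] → F [16,12] gives a common subsequence of length 10, and the DP table's final entry dp[18][12] is also 10, so no common subsequence is longer.

10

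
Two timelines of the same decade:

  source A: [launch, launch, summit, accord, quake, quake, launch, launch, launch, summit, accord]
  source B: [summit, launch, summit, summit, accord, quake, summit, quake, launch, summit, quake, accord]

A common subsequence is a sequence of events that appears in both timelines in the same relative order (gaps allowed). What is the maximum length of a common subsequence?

8

Pick launch (source A #1, source B #2); then summit (source A #3, source B #4); then accord (source A #4, source B #5); then quake (source A #5, source B #6); then quake (source A #6, source B #8); then launch (source A #9, source B #9); then summit (source A #10, source B #10); then accord (source A #11, source B #12); all 8 events appear in both, in order. The LCS DP gives dp[11][12] = 8, so this is optimal.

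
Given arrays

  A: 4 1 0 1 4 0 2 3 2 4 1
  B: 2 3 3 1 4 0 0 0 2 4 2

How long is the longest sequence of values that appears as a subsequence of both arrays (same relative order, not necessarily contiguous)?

5

Match 4 at A[1]=B[5] → 0 at A[3]=B[7] → 0 at A[6]=B[8] → 2 at A[7]=B[9] → 2 at A[9]=B[11] — 5 values in the same relative order in both. The LCS DP gives dp[11][11] = 5, so this is optimal.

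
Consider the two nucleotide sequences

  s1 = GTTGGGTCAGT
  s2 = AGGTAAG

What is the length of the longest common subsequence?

Match G (s1 #5, s2 #2), then G (s1 #6, s2 #3), then T (s1 #7, s2 #4), then A (s1 #9, s2 #6), then G (s1 #10, s2 #7) — 5 bases in the same relative order in both. Since dp[11][7] = 5, nothing longer is possible.

5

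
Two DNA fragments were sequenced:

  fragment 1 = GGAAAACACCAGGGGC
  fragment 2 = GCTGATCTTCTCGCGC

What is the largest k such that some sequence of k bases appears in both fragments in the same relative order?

Pick G [1,1], G [2,4], A [3,5], C [7,7], C [9,10], C [10,12], G [12,13], G [15,15], C [16,16]; all 9 bases appear in both, in order. The LCS DP gives dp[16][16] = 9, so this is optimal.

9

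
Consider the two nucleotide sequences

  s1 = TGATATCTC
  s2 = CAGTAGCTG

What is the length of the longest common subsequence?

5

Pick G (s1 #2, s2 #3) → T (s1 #4, s2 #4) → A (s1 #5, s2 #5) → C (s1 #7, s2 #7) → T (s1 #8, s2 #8); all 5 bases appear in both, in order. The LCS DP gives dp[9][9] = 5, so this is optimal.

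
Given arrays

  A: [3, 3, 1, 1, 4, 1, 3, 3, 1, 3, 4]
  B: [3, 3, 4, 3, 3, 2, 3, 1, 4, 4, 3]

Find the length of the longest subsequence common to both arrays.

Let dp[i][j] be the LCS length of the first i values of A and the first j values of B. dp[i][j] = dp[i-1][j-1]+1 when the i-th and j-th values match, else max(dp[i-1][j], dp[i][j-1]).
    ·  3  3  4  3  3  2  3  1  4  4  3
 ·  0  0  0  0  0  0  0  0  0  0  0  0
 3  0  1  1  1  1  1  1  1  1  1  1  1
 3  0  1  2  2  2  2  2  2  2  2  2  2
 1  0  1  2  2  2  2  2  2  3  3  3  3
 1  0  1  2  2  2  2  2  2  3  3  3  3
 4  0  1  2  3  3  3  3  3  3  4  4  4
 1  0  1  2  3  3  3  3  3  4  4  4  4
 3  0  1  2  3  4  4  4  4  4  4  4  5
 3  0  1  2  3  4  5  5  5  5  5  5  5
 1  0  1  2  3  4  5  5  5  6  6  6  6
 3  0  1  2  3  4  5  5  6  6  6  6  7
 4  0  1  2  3  4  5  5  6  6  7  7  7
dp[11][11] = 7. One LCS (by backtracking along matches): 3, 3, 4, 3, 3, 1, 3.

7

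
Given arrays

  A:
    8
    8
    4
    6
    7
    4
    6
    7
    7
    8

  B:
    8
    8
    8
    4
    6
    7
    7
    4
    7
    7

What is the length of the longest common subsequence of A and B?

Let dp[i][j] be the LCS length of the first i values of A and the first j values of B. dp[i][j] = dp[i-1][j-1]+1 when the i-th and j-th values match, else max(dp[i-1][j], dp[i][j-1]).
    ·  8  8  8  4  6  7  7  4  7  7
 ·  0  0  0  0  0  0  0  0  0  0  0
 8  0  1  1  1  1  1  1  1  1  1  1
 8  0  1  2  2  2  2  2  2  2  2  2
 4  0  1  2  2  3  3  3  3  3  3  3
 6  0  1  2  2  3  4  4  4  4  4  4
 7  0  1  2  2  3  4  5  5  5  5  5
 4  0  1  2  2  3  4  5  5  6  6  6
 6  0  1  2  2  3  4  5  5  6  6  6
 7  0  1  2  2  3  4  5  6  6  7  7
 7  0  1  2  2  3  4  5  6  6  7  8
 8  0  1  2  3  3  4  5  6  6  7  8
dp[10][10] = 8. One LCS (by backtracking along matches): 8, 8, 4, 6, 7, 4, 7, 7.

8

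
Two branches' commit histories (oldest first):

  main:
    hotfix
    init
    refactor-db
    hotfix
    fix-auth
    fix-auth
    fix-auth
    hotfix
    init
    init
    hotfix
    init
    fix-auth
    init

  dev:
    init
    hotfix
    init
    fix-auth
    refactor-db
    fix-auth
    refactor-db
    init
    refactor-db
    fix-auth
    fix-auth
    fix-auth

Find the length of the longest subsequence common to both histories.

7

One common subsequence of length 7: hotfix (main #1, dev #2), init (main #2, dev #3), refactor-db (main #3, dev #5), fix-auth (main #5, dev #6), fix-auth (main #6, dev #10), fix-auth (main #7, dev #11), fix-auth (main #13, dev #12). The LCS DP gives dp[14][12] = 7, so this is optimal.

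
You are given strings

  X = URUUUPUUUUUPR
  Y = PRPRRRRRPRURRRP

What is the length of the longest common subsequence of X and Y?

Taking R at X[2]=Y[8], P at X[6]=Y[9], U at X[7]=Y[11], P at X[12]=Y[15] gives a common subsequence of length 4. The LCS DP gives dp[13][15] = 4, so this is optimal.

4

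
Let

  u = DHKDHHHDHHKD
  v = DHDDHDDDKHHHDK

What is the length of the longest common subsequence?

One common subsequence of length 8: D (u #1, v #4); then H (u #2, v #5); then K (u #3, v #9); then H (u #5, v #10); then H (u #6, v #11); then H (u #7, v #12); then D (u #8, v #13); then K (u #11, v #14). dp[12][14] = 8 confirms this is the maximum.

8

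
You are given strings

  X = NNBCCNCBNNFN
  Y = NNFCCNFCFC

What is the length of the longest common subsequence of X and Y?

Let dp[i][j] be the LCS length of the first i characters of X and the first j characters of Y. dp[i][j] = dp[i-1][j-1]+1 when the i-th and j-th characters match, else max(dp[i-1][j], dp[i][j-1]).
    ·  N  N  F  C  C  N  F  C  F  C
 ·  0  0  0  0  0  0  0  0  0  0  0
 N  0  1  1  1  1  1  1  1  1  1  1
 N  0  1  2  2  2  2  2  2  2  2  2
 B  0  1  2  2  2  2  2  2  2  2  2
 C  0  1  2  2  3  3  3  3  3  3  3
 C  0  1  2  2  3  4  4  4  4  4  4
 N  0  1  2  2  3  4  5  5  5  5  5
 C  0  1  2  2  3  4  5  5  6  6  6
 B  0  1  2  2  3  4  5  5  6  6  6
 N  0  1  2  2  3  4  5  5  6  6  6
 N  0  1  2  2  3  4  5  5  6  6  6
 F  0  1  2  3  3  4  5  6  6  7  7
 N  0  1  2  3  3  4  5  6  6  7  7
dp[12][10] = 7. One LCS (by backtracking along matches): NNCCNCF.

7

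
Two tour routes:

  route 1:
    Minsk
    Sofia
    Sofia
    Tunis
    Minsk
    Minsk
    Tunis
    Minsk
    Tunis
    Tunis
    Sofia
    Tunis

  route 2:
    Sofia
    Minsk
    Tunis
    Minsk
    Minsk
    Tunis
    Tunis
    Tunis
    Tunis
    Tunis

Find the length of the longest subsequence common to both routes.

8

One common subsequence of length 8: Minsk (route 1 #1, route 2 #2), Tunis (route 1 #4, route 2 #3), Minsk (route 1 #5, route 2 #4), Minsk (route 1 #6, route 2 #5), Tunis (route 1 #7, route 2 #7), Tunis (route 1 #9, route 2 #8), Tunis (route 1 #10, route 2 #9), Tunis (route 1 #12, route 2 #10). The LCS DP gives dp[12][10] = 8, so this is optimal.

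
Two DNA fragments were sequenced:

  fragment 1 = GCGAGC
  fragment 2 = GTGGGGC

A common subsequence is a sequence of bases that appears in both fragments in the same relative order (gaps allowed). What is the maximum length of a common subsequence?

Match G (fragment 1 #1, fragment 2 #4), then G (fragment 1 #3, fragment 2 #5), then G (fragment 1 #5, fragment 2 #6), then C (fragment 1 #6, fragment 2 #7) — 4 bases in the same relative order in both, and the DP table's final entry dp[6][7] is also 4, so no common subsequence is longer.

4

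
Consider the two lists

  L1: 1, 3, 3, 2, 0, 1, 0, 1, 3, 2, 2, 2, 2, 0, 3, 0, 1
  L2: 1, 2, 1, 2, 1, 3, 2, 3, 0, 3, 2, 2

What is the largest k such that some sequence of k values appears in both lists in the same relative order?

8

One common subsequence of length 8: 1 at L1[1]=L2[1], 2 at L1[4]=L2[2], 1 at L1[6]=L2[3], 1 at L1[8]=L2[5], 3 at L1[9]=L2[6], 2 at L1[10]=L2[7], 2 at L1[12]=L2[11], 2 at L1[13]=L2[12]. The LCS DP gives dp[17][12] = 8, so this is optimal.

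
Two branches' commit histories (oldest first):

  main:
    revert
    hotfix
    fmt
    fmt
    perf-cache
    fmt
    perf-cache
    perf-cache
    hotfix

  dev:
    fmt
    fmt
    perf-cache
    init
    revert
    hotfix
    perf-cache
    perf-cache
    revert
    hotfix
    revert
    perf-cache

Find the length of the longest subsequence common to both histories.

Pick fmt at main[3]=dev[1], fmt at main[4]=dev[2], perf-cache at main[5]=dev[3], perf-cache at main[7]=dev[7], perf-cache at main[8]=dev[8], hotfix at main[9]=dev[10]; all 6 commits appear in both, in order. The LCS DP gives dp[9][12] = 6, so this is optimal.

6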